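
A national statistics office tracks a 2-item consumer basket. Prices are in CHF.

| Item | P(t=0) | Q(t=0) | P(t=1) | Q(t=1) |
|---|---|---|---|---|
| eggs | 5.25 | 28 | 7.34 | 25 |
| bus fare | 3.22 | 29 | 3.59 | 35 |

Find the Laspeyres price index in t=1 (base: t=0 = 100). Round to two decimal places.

Laspeyres price index uses base-period quantities as weights.
ΣP(t=1)·Q(t=0) = 7.34×28 + 3.59×29 = 205.52 + 104.11 = 309.63
ΣP(t=0)·Q(t=0) = 5.25×28 + 3.22×29 = 147 + 93.38 = 240.38
Index = 309.63 / 240.38 × 100 = 128.8086

128.81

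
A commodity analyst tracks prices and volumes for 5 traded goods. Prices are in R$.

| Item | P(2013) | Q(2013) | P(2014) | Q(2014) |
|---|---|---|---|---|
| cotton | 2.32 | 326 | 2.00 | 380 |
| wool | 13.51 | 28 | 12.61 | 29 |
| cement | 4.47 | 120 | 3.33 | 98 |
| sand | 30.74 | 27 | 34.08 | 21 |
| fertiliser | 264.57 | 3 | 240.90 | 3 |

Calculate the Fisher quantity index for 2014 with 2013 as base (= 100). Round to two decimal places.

95.24

Laspeyres component (base-period weights):
ΣP(2013)Q(2014) = 2.32×380 + 13.51×29 + 4.47×98 + 30.74×21 + 264.57×3 = 881.6 + 391.79 + 438.06 + 645.54 + 793.71 = 3150.7
ΣP(2013)Q(2013) = 2.32×326 + 13.51×28 + 4.47×120 + 30.74×27 + 264.57×3 = 756.32 + 378.28 + 536.4 + 829.98 + 793.71 = 3294.69
L = 3150.7 / 3294.69 × 100 = 95.6296
Paasche component (current-period weights):
ΣP(2014)Q(2014) = 2.00×380 + 12.61×29 + 3.33×98 + 34.08×21 + 240.90×3 = 760 + 365.69 + 326.34 + 715.68 + 722.7 = 2890.41
ΣP(2014)Q(2013) = 2.00×326 + 12.61×28 + 3.33×120 + 34.08×27 + 240.90×3 = 652 + 353.08 + 399.6 + 920.16 + 722.7 = 3047.54
P = 2890.41 / 3047.54 × 100 = 94.8440
Fisher = √(L × P) = √(95.6296 × 94.8440) = 95.2360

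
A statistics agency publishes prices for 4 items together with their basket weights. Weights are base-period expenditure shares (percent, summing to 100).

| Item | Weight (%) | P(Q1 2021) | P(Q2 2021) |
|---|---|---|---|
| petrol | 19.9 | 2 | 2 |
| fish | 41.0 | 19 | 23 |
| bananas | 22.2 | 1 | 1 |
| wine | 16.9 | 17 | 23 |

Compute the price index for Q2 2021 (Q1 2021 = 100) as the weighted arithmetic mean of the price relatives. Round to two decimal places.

114.60

petrol: 19.9 × (2/2) = 19.9 × 1.000000 = 19.9000
fish: 41.0 × (23/19) = 41.0 × 1.210526 = 49.6316
bananas: 22.2 × (1/1) = 22.2 × 1.000000 = 22.2000
wine: 16.9 × (23/17) = 16.9 × 1.352941 = 22.8647
Index = Σ wᵢ·(p₁ᵢ/p₀ᵢ) = 19.9000 + 49.6316 + 22.2000 + 22.8647 = 114.5963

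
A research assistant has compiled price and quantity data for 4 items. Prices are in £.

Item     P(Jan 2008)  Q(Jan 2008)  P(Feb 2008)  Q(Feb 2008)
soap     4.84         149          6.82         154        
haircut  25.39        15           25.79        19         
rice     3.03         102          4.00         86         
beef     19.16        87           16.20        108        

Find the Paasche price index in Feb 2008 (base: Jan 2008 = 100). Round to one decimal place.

Paasche price index uses current-period quantities as weights.
ΣP(Feb 2008)·Q(Feb 2008) = 6.82×154 + 25.79×19 + 4.00×86 + 16.20×108 = 1050.28 + 490.01 + 344 + 1749.6 = 3633.89
ΣP(Jan 2008)·Q(Feb 2008) = 4.84×154 + 25.39×19 + 3.03×86 + 19.16×108 = 745.36 + 482.41 + 260.58 + 2069.28 = 3557.63
Index = 3633.89 / 3557.63 × 100 = 102.1436

102.1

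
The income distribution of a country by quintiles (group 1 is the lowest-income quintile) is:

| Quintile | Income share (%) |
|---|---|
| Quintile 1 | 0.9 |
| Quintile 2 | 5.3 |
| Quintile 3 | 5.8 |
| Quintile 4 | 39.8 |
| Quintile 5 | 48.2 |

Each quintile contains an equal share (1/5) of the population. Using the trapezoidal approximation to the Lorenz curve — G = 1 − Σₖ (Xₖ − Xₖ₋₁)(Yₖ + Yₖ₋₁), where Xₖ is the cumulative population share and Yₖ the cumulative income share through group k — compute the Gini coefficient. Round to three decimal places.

Cumulative income shares Yₖ: 0.0090, 0.0620, 0.1200, 0.5180, 1.0000
Σ (Xₖ−Xₖ₋₁)(Yₖ+Yₖ₋₁) = (1/5)(0.0090+0.0000) + (1/5)(0.0620+0.0090) + (1/5)(0.1200+0.0620) + (1/5)(0.5180+0.1200) + (1/5)(1.0000+0.5180)
  = 0.0018 + 0.0142 + 0.0364 + 0.1276 + 0.3036 = 0.4836
G = 1 − 0.4836 = 0.5164

0.516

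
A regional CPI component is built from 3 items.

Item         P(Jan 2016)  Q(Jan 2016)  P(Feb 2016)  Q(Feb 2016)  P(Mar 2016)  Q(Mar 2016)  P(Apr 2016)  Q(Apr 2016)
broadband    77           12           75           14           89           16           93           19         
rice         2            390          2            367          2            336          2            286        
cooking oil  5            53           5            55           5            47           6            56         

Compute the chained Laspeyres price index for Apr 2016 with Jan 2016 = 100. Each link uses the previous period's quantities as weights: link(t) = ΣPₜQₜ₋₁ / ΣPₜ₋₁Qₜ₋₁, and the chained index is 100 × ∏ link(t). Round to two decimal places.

113.34

Link Jan 2016→Feb 2016:
ΣP(Feb 2016)Q(Jan 2016) = 75×12 + 2×390 + 5×53 = 900 + 780 + 265 = 1945
ΣP(Jan 2016)Q(Jan 2016) = 77×12 + 2×390 + 5×53 = 924 + 780 + 265 = 1969
link = 1945/1969 = 0.987811
Link Feb 2016→Mar 2016:
ΣP(Mar 2016)Q(Feb 2016) = 89×14 + 2×367 + 5×55 = 1246 + 734 + 275 = 2255
ΣP(Feb 2016)Q(Feb 2016) = 75×14 + 2×367 + 5×55 = 1050 + 734 + 275 = 2059
link = 2255/2059 = 1.095192
Link Mar 2016→Apr 2016:
ΣP(Apr 2016)Q(Mar 2016) = 93×16 + 2×336 + 6×47 = 1488 + 672 + 282 = 2442
ΣP(Mar 2016)Q(Mar 2016) = 89×16 + 2×336 + 5×47 = 1424 + 672 + 235 = 2331
link = 2442/2331 = 1.047619
Chained index = 100 × 0.987811 × 1.095192 × 1.047619 = 113.3359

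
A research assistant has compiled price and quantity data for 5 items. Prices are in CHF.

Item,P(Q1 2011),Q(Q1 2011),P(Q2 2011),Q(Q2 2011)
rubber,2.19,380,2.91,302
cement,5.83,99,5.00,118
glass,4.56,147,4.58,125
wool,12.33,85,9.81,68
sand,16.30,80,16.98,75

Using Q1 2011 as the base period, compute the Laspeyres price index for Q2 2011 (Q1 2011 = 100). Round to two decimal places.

100.78

Laspeyres price index uses base-period quantities as weights.
ΣP(Q2 2011)·Q(Q1 2011) = 2.91×380 + 5.00×99 + 4.58×147 + 9.81×85 + 16.98×80 = 1105.8 + 495 + 673.26 + 833.85 + 1358.4 = 4466.31
ΣP(Q1 2011)·Q(Q1 2011) = 2.19×380 + 5.83×99 + 4.56×147 + 12.33×85 + 16.30×80 = 832.2 + 577.17 + 670.32 + 1048.05 + 1304 = 4431.74
Index = 4466.31 / 4431.74 × 100 = 100.7801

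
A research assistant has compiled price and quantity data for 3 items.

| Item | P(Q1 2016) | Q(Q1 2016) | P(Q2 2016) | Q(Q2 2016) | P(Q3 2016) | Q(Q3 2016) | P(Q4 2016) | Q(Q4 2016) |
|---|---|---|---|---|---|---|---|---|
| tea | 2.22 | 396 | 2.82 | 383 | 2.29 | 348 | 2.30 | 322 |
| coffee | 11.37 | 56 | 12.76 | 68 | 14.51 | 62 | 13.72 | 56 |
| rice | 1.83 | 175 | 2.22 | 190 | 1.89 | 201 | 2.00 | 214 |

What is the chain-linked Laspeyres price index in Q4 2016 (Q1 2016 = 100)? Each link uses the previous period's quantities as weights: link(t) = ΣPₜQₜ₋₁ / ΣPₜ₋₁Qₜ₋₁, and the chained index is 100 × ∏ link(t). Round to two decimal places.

112.14

Link Q1 2016→Q2 2016:
ΣP(Q2 2016)Q(Q1 2016) = 2.82×396 + 12.76×56 + 2.22×175 = 1116.72 + 714.56 + 388.5 = 2219.78
ΣP(Q1 2016)Q(Q1 2016) = 2.22×396 + 11.37×56 + 1.83×175 = 879.12 + 636.72 + 320.25 = 1836.09
link = 2219.78/1836.09 = 1.208971
Link Q2 2016→Q3 2016:
ΣP(Q3 2016)Q(Q2 2016) = 2.29×383 + 14.51×68 + 1.89×190 = 877.07 + 986.68 + 359.1 = 2222.85
ΣP(Q2 2016)Q(Q2 2016) = 2.82×383 + 12.76×68 + 2.22×190 = 1080.06 + 867.68 + 421.8 = 2369.54
link = 2222.85/2369.54 = 0.938093
Link Q3 2016→Q4 2016:
ΣP(Q4 2016)Q(Q3 2016) = 2.30×348 + 13.72×62 + 2.00×201 = 800.4 + 850.64 + 402 = 2053.04
ΣP(Q3 2016)Q(Q3 2016) = 2.29×348 + 14.51×62 + 1.89×201 = 796.92 + 899.62 + 379.89 = 2076.43
link = 2053.04/2076.43 = 0.988735
Chained index = 100 × 1.208971 × 0.938093 × 0.988735 = 112.1353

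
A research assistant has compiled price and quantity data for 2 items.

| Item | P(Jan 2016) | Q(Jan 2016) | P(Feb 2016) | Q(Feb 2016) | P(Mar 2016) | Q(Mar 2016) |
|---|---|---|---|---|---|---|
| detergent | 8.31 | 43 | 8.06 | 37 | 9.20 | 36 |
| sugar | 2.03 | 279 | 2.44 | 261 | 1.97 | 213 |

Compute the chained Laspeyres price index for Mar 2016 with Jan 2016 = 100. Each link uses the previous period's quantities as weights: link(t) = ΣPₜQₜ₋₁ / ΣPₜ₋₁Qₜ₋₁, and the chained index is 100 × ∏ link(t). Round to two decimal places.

Link Jan 2016→Feb 2016:
ΣP(Feb 2016)Q(Jan 2016) = 8.06×43 + 2.44×279 = 346.58 + 680.76 = 1027.34
ΣP(Jan 2016)Q(Jan 2016) = 8.31×43 + 2.03×279 = 357.33 + 566.37 = 923.7
link = 1027.34/923.7 = 1.112201
Link Feb 2016→Mar 2016:
ΣP(Mar 2016)Q(Feb 2016) = 9.20×37 + 1.97×261 = 340.4 + 514.17 = 854.57
ΣP(Feb 2016)Q(Feb 2016) = 8.06×37 + 2.44×261 = 298.22 + 636.84 = 935.06
link = 854.57/935.06 = 0.913920
Chained index = 100 × 1.112201 × 0.913920 = 101.6463

101.65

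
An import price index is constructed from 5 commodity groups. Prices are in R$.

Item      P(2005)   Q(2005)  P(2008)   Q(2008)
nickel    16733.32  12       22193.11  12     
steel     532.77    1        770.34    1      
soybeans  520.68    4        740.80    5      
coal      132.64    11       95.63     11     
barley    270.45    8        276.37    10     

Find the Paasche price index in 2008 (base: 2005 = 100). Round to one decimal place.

132.0

Paasche price index uses current-period quantities as weights.
ΣP(2008)·Q(2008) = 22193.11×12 + 770.34×1 + 740.80×5 + 95.63×11 + 276.37×10 = 266317.32 + 770.34 + 3704 + 1051.93 + 2763.7 = 274607.29
ΣP(2005)·Q(2008) = 16733.32×12 + 532.77×1 + 520.68×5 + 132.64×11 + 270.45×10 = 200799.84 + 532.77 + 2603.4 + 1459.04 + 2704.5 = 208099.55
Index = 274607.29 / 208099.55 × 100 = 131.9596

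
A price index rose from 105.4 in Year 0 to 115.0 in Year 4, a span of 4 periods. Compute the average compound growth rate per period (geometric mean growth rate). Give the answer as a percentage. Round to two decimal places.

2.20%

Growth factor = (115.0/105.4)^(1/4) = (1.091082)^(1/4) = 1.022032
Growth rate = 1.022032 − 1 = 0.022032 = 2.2032%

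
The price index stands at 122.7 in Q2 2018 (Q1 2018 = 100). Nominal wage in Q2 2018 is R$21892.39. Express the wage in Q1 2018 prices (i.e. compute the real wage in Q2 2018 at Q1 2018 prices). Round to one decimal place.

Real = Nominal ÷ (Index/100) = 21892.39 ÷ (122.7/100)
     = 21892.39 ÷ 1.227 = 17842.2086

17842.2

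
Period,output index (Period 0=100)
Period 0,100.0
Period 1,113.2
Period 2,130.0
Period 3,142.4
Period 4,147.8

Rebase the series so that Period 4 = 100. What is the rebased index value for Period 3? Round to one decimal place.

96.3

Rebased(Period 3) = 142.4 / 147.8 × 100 = 96.3464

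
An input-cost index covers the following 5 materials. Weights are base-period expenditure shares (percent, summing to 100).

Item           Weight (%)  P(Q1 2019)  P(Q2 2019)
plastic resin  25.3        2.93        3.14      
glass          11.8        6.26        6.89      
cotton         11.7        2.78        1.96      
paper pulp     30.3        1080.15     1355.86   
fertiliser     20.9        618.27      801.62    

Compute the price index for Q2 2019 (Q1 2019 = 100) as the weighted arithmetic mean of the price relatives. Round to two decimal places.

113.48

plastic resin: 25.3 × (3.14/2.93) = 25.3 × 1.071672 = 27.1133
glass: 11.8 × (6.89/6.26) = 11.8 × 1.100639 = 12.9875
cotton: 11.7 × (1.96/2.78) = 11.7 × 0.705036 = 8.2489
paper pulp: 30.3 × (1355.86/1080.15) = 30.3 × 1.255252 = 38.0341
fertiliser: 20.9 × (801.62/618.27) = 20.9 × 1.296553 = 27.0980
Index = Σ wᵢ·(p₁ᵢ/p₀ᵢ) = 27.1133 + 12.9875 + 8.2489 + 38.0341 + 27.0980 = 113.4819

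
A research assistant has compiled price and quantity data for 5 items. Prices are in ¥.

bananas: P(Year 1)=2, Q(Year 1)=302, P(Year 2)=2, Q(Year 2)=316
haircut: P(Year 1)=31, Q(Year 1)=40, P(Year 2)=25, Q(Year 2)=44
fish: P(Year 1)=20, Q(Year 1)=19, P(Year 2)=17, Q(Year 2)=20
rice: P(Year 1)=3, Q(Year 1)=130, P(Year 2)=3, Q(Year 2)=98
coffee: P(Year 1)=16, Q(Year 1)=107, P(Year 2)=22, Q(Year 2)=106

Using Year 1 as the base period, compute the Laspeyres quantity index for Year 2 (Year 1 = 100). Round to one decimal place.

Laspeyres quantity index uses base-period prices as weights.
ΣP(Year 1)·Q(Year 2) = 2×316 + 31×44 + 20×20 + 3×98 + 16×106 = 632 + 1364 + 400 + 294 + 1696 = 4386
ΣP(Year 1)·Q(Year 1) = 2×302 + 31×40 + 20×19 + 3×130 + 16×107 = 604 + 1240 + 380 + 390 + 1712 = 4326
Index = 4386 / 4326 × 100 = 101.3870

101.4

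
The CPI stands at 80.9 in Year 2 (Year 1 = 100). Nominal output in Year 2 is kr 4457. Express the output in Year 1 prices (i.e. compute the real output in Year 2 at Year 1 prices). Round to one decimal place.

5509.3

Real = Nominal ÷ (Index/100) = 4457 ÷ (80.9/100)
     = 4457 ÷ 0.809 = 5509.2707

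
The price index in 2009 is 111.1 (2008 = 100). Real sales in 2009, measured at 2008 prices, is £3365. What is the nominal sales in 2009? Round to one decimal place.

Nominal = Real × (Index/100) = 3365 × (111.1/100)
        = 3365 × 1.111 = 3738.5150

3738.5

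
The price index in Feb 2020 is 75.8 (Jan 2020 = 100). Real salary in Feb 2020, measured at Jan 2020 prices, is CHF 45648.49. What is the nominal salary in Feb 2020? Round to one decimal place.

Nominal = Real × (Index/100) = 45648.49 × (75.8/100)
        = 45648.49 × 0.758 = 34601.5554

34601.6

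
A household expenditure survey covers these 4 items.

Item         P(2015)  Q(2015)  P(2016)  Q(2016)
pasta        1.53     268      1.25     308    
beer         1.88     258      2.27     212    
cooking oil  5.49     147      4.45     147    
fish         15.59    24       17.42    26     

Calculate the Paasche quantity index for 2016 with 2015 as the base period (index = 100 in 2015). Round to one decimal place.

Paasche quantity index uses current-period prices as weights.
ΣP(2016)·Q(2016) = 1.25×308 + 2.27×212 + 4.45×147 + 17.42×26 = 385 + 481.24 + 654.15 + 452.92 = 1973.31
ΣP(2016)·Q(2015) = 1.25×268 + 2.27×258 + 4.45×147 + 17.42×24 = 335 + 585.66 + 654.15 + 418.08 = 1992.89
Index = 1973.31 / 1992.89 × 100 = 99.0175

99.0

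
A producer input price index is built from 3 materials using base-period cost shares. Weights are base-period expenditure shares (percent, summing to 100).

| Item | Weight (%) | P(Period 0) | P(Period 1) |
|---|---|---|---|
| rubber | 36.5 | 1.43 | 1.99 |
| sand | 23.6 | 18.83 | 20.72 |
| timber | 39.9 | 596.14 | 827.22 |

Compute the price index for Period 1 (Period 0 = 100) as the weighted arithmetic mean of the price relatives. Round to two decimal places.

132.13

rubber: 36.5 × (1.99/1.43) = 36.5 × 1.391608 = 50.7937
sand: 23.6 × (20.72/18.83) = 23.6 × 1.100372 = 25.9688
timber: 39.9 × (827.22/596.14) = 39.9 × 1.387627 = 55.3663
Index = Σ wᵢ·(p₁ᵢ/p₀ᵢ) = 50.7937 + 25.9688 + 55.3663 = 132.1288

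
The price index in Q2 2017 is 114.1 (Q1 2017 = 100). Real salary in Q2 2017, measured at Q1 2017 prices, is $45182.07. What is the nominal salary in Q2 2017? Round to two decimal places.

Nominal = Real × (Index/100) = 45182.07 × (114.1/100)
        = 45182.07 × 1.141 = 51552.7419

51552.74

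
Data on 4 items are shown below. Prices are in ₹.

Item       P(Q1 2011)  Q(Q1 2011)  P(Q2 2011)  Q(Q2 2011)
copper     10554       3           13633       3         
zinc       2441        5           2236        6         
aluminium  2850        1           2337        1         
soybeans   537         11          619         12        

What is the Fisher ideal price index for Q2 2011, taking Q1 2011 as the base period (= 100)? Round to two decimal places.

Laspeyres component (base-period weights):
ΣP(Q2 2011)Q(Q1 2011) = 13633×3 + 2236×5 + 2337×1 + 619×11 = 40899 + 11180 + 2337 + 6809 = 61225
ΣP(Q1 2011)Q(Q1 2011) = 10554×3 + 2441×5 + 2850×1 + 537×11 = 31662 + 12205 + 2850 + 5907 = 52624
L = 61225 / 52624 × 100 = 116.3443
Paasche component (current-period weights):
ΣP(Q2 2011)Q(Q2 2011) = 13633×3 + 2236×6 + 2337×1 + 619×12 = 40899 + 13416 + 2337 + 7428 = 64080
ΣP(Q1 2011)Q(Q2 2011) = 10554×3 + 2441×6 + 2850×1 + 537×12 = 31662 + 14646 + 2850 + 6444 = 55602
P = 64080 / 55602 × 100 = 115.2477
Fisher = √(L × P) = √(116.3443 × 115.2477) = 115.7947

115.79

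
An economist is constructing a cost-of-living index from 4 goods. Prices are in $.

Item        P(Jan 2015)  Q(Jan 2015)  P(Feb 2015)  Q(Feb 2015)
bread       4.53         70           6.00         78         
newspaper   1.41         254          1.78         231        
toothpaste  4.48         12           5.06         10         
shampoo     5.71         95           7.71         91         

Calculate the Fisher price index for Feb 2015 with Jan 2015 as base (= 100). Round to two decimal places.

Laspeyres component (base-period weights):
ΣP(Feb 2015)Q(Jan 2015) = 6.00×70 + 1.78×254 + 5.06×12 + 7.71×95 = 420 + 452.12 + 60.72 + 732.45 = 1665.29
ΣP(Jan 2015)Q(Jan 2015) = 4.53×70 + 1.41×254 + 4.48×12 + 5.71×95 = 317.1 + 358.14 + 53.76 + 542.45 = 1271.45
L = 1665.29 / 1271.45 × 100 = 130.9757
Paasche component (current-period weights):
ΣP(Feb 2015)Q(Feb 2015) = 6.00×78 + 1.78×231 + 5.06×10 + 7.71×91 = 468 + 411.18 + 50.6 + 701.61 = 1631.39
ΣP(Jan 2015)Q(Feb 2015) = 4.53×78 + 1.41×231 + 4.48×10 + 5.71×91 = 353.34 + 325.71 + 44.8 + 519.61 = 1243.46
P = 1631.39 / 1243.46 × 100 = 131.1976
Fisher = √(L × P) = √(130.9757 × 131.1976) = 131.0866

131.09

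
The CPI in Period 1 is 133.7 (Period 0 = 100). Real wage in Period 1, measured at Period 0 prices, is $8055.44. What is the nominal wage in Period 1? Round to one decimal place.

10770.1

Nominal = Real × (Index/100) = 8055.44 × (133.7/100)
        = 8055.44 × 1.337 = 10770.1233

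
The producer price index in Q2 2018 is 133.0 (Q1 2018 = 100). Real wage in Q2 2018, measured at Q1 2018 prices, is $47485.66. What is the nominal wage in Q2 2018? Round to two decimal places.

63155.93

Nominal = Real × (Index/100) = 47485.66 × (133.0/100)
        = 47485.66 × 1.330 = 63155.9278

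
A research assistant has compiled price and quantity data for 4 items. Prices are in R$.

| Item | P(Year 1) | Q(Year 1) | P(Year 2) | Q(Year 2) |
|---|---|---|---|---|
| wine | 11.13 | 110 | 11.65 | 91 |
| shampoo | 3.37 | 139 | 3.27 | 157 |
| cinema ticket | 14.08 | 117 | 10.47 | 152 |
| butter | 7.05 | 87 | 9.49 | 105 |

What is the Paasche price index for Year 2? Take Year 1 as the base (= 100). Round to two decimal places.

Paasche price index uses current-period quantities as weights.
ΣP(Year 2)·Q(Year 2) = 11.65×91 + 3.27×157 + 10.47×152 + 9.49×105 = 1060.15 + 513.39 + 1591.44 + 996.45 = 4161.43
ΣP(Year 1)·Q(Year 2) = 11.13×91 + 3.37×157 + 14.08×152 + 7.05×105 = 1012.83 + 529.09 + 2140.16 + 740.25 = 4422.33
Index = 4161.43 / 4422.33 × 100 = 94.1004

94.10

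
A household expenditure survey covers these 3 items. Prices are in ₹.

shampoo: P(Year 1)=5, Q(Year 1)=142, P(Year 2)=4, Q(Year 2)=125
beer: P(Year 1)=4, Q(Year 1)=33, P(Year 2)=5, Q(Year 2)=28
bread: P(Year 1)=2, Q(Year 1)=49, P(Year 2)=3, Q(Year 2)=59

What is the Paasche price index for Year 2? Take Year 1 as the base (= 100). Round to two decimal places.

Paasche price index uses current-period quantities as weights.
ΣP(Year 2)·Q(Year 2) = 4×125 + 5×28 + 3×59 = 500 + 140 + 177 = 817
ΣP(Year 1)·Q(Year 2) = 5×125 + 4×28 + 2×59 = 625 + 112 + 118 = 855
Index = 817 / 855 × 100 = 95.5556

95.56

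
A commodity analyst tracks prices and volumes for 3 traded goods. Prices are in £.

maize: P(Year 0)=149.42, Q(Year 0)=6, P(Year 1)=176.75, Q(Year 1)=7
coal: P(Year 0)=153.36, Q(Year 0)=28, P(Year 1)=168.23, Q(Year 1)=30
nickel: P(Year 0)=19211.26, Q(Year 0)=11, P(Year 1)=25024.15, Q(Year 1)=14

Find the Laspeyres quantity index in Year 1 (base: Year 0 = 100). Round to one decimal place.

126.8

Laspeyres quantity index uses base-period prices as weights.
ΣP(Year 0)·Q(Year 1) = 149.42×7 + 153.36×30 + 19211.26×14 = 1045.94 + 4600.8 + 268957.64 = 274604.38
ΣP(Year 0)·Q(Year 0) = 149.42×6 + 153.36×28 + 19211.26×11 = 896.52 + 4294.08 + 211323.86 = 216514.46
Index = 274604.38 / 216514.46 × 100 = 126.8296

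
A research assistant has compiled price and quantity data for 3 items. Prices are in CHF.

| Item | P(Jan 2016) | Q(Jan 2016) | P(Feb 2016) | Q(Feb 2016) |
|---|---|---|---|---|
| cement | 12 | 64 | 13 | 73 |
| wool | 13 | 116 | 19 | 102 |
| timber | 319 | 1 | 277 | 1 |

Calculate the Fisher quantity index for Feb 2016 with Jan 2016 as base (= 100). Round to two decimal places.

Laspeyres component (base-period weights):
ΣP(Jan 2016)Q(Feb 2016) = 12×73 + 13×102 + 319×1 = 876 + 1326 + 319 = 2521
ΣP(Jan 2016)Q(Jan 2016) = 12×64 + 13×116 + 319×1 = 768 + 1508 + 319 = 2595
L = 2521 / 2595 × 100 = 97.1484
Paasche component (current-period weights):
ΣP(Feb 2016)Q(Feb 2016) = 13×73 + 19×102 + 277×1 = 949 + 1938 + 277 = 3164
ΣP(Feb 2016)Q(Jan 2016) = 13×64 + 19×116 + 277×1 = 832 + 2204 + 277 = 3313
P = 3164 / 3313 × 100 = 95.5026
Fisher = √(L × P) = √(97.1484 × 95.5026) = 96.3219

96.32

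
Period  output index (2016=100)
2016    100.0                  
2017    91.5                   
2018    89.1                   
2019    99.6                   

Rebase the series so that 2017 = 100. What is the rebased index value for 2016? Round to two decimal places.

Rebased(2016) = 100.0 / 91.5 × 100 = 109.2896

109.29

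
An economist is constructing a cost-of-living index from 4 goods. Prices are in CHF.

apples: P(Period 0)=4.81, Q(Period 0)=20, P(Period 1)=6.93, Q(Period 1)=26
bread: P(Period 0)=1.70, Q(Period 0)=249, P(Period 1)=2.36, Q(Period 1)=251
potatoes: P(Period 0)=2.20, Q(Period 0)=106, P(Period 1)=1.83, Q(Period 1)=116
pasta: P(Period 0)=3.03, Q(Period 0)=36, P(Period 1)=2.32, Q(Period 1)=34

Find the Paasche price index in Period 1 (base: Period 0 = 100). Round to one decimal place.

116.9

Paasche price index uses current-period quantities as weights.
ΣP(Period 1)·Q(Period 1) = 6.93×26 + 2.36×251 + 1.83×116 + 2.32×34 = 180.18 + 592.36 + 212.28 + 78.88 = 1063.7
ΣP(Period 0)·Q(Period 1) = 4.81×26 + 1.70×251 + 2.20×116 + 3.03×34 = 125.06 + 426.7 + 255.2 + 103.02 = 909.98
Index = 1063.7 / 909.98 × 100 = 116.8927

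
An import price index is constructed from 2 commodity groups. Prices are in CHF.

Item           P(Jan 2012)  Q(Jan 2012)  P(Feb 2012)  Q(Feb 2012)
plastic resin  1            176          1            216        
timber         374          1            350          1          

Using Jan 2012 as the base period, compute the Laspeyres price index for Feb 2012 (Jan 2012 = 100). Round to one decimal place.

95.6

Laspeyres price index uses base-period quantities as weights.
ΣP(Feb 2012)·Q(Jan 2012) = 1×176 + 350×1 = 176 + 350 = 526
ΣP(Jan 2012)·Q(Jan 2012) = 1×176 + 374×1 = 176 + 374 = 550
Index = 526 / 550 × 100 = 95.6364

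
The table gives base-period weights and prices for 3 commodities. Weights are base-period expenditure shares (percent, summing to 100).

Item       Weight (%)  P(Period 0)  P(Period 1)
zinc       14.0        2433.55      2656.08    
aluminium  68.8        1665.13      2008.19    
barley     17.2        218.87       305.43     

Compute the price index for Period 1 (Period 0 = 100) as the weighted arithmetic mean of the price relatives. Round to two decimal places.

122.26

zinc: 14.0 × (2656.08/2433.55) = 14.0 × 1.091443 = 15.2802
aluminium: 68.8 × (2008.19/1665.13) = 68.8 × 1.206026 = 82.9746
barley: 17.2 × (305.43/218.87) = 17.2 × 1.395486 = 24.0024
Index = Σ wᵢ·(p₁ᵢ/p₀ᵢ) = 15.2802 + 82.9746 + 24.0024 = 122.2571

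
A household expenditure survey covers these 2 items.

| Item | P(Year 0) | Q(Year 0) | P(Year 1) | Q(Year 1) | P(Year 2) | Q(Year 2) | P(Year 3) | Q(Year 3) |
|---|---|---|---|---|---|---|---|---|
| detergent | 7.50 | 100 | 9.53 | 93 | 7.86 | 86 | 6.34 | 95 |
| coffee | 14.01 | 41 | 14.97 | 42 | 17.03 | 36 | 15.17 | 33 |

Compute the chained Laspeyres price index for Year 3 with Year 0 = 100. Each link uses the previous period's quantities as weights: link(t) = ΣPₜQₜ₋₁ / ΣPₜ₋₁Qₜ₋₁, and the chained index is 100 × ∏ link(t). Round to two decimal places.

95.61

Link Year 0→Year 1:
ΣP(Year 1)Q(Year 0) = 9.53×100 + 14.97×41 = 953 + 613.77 = 1566.77
ΣP(Year 0)Q(Year 0) = 7.50×100 + 14.01×41 = 750 + 574.41 = 1324.41
link = 1566.77/1324.41 = 1.182995
Link Year 1→Year 2:
ΣP(Year 2)Q(Year 1) = 7.86×93 + 17.03×42 = 730.98 + 715.26 = 1446.24
ΣP(Year 1)Q(Year 1) = 9.53×93 + 14.97×42 = 886.29 + 628.74 = 1515.03
link = 1446.24/1515.03 = 0.954595
Link Year 2→Year 3:
ΣP(Year 3)Q(Year 2) = 6.34×86 + 15.17×36 = 545.24 + 546.12 = 1091.36
ΣP(Year 2)Q(Year 2) = 7.86×86 + 17.03×36 = 675.96 + 613.08 = 1289.04
link = 1091.36/1289.04 = 0.846646
Chained index = 100 × 1.182995 × 0.954595 × 0.846646 = 95.6101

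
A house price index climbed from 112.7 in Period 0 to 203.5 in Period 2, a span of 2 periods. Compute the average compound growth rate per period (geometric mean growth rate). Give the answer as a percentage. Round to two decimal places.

Growth factor = (203.5/112.7)^(1/2) = (1.805679)^(1/2) = 1.343755
Growth rate = 1.343755 − 1 = 0.343755 = 34.3755%

34.38%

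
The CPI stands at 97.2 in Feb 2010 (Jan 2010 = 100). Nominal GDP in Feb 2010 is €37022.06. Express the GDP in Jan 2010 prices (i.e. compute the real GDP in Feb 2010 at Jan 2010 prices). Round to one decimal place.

Real = Nominal ÷ (Index/100) = 37022.06 ÷ (97.2/100)
     = 37022.06 ÷ 0.972 = 38088.5391

38088.5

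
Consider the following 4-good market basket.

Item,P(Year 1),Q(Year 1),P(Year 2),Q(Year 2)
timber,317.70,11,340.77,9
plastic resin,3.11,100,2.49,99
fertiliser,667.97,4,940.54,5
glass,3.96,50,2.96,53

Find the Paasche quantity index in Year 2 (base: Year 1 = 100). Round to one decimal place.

Paasche quantity index uses current-period prices as weights.
ΣP(Year 2)·Q(Year 2) = 340.77×9 + 2.49×99 + 940.54×5 + 2.96×53 = 3066.93 + 246.51 + 4702.7 + 156.88 = 8173.02
ΣP(Year 2)·Q(Year 1) = 340.77×11 + 2.49×100 + 940.54×4 + 2.96×50 = 3748.47 + 249 + 3762.16 + 148 = 7907.63
Index = 8173.02 / 7907.63 × 100 = 103.3561

103.4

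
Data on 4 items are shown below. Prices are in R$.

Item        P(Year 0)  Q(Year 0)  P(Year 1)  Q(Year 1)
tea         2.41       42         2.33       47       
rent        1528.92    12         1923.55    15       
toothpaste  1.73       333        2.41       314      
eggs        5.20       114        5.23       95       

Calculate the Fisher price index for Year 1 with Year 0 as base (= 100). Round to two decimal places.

Laspeyres component (base-period weights):
ΣP(Year 1)Q(Year 0) = 2.33×42 + 1923.55×12 + 2.41×333 + 5.23×114 = 97.86 + 23082.6 + 802.53 + 596.22 = 24579.21
ΣP(Year 0)Q(Year 0) = 2.41×42 + 1528.92×12 + 1.73×333 + 5.20×114 = 101.22 + 18347.04 + 576.09 + 592.8 = 19617.15
L = 24579.21 / 19617.15 × 100 = 125.2945
Paasche component (current-period weights):
ΣP(Year 1)Q(Year 1) = 2.33×47 + 1923.55×15 + 2.41×314 + 5.23×95 = 109.51 + 28853.25 + 756.74 + 496.85 = 30216.35
ΣP(Year 0)Q(Year 1) = 2.41×47 + 1528.92×15 + 1.73×314 + 5.20×95 = 113.27 + 22933.8 + 543.22 + 494 = 24084.29
P = 30216.35 / 24084.29 × 100 = 125.4608
Fisher = √(L × P) = √(125.2945 × 125.4608) = 125.3776

125.38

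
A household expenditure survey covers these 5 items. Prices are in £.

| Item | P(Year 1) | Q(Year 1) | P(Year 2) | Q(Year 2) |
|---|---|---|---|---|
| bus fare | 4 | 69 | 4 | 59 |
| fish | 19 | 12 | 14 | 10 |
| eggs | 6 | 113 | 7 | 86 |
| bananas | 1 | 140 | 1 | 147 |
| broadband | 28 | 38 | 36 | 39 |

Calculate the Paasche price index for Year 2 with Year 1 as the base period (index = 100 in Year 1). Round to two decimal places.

Paasche price index uses current-period quantities as weights.
ΣP(Year 2)·Q(Year 2) = 4×59 + 14×10 + 7×86 + 1×147 + 36×39 = 236 + 140 + 602 + 147 + 1404 = 2529
ΣP(Year 1)·Q(Year 2) = 4×59 + 19×10 + 6×86 + 1×147 + 28×39 = 236 + 190 + 516 + 147 + 1092 = 2181
Index = 2529 / 2181 × 100 = 115.9560

115.96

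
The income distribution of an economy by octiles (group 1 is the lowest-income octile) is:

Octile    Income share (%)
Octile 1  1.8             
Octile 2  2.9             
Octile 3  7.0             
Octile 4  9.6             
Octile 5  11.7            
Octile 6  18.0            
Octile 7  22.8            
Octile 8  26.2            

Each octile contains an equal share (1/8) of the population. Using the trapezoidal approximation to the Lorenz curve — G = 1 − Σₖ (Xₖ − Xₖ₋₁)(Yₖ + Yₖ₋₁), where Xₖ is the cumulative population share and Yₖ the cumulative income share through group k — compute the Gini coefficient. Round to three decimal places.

Cumulative income shares Yₖ: 0.0180, 0.0470, 0.1170, 0.2130, 0.3300, 0.5100, 0.7380, 1.0000
Σ (Xₖ−Xₖ₋₁)(Yₖ+Yₖ₋₁) = (1/8)(0.0180+0.0000) + (1/8)(0.0470+0.0180) + (1/8)(0.1170+0.0470) + (1/8)(0.2130+0.1170) + (1/8)(0.3300+0.2130) + (1/8)(0.5100+0.3300) + (1/8)(0.7380+0.5100) + (1/8)(1.0000+0.7380)
  = 0.0023 + 0.0081 + 0.0205 + 0.0413 + 0.0679 + 0.1050 + 0.1560 + 0.2172 = 0.6182
G = 1 − 0.6182 = 0.3818

0.382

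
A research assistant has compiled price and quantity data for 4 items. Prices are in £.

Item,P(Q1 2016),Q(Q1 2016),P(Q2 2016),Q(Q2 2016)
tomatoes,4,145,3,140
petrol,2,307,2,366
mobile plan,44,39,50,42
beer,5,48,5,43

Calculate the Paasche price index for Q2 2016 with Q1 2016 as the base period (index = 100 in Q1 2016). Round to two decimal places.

Paasche price index uses current-period quantities as weights.
ΣP(Q2 2016)·Q(Q2 2016) = 3×140 + 2×366 + 50×42 + 5×43 = 420 + 732 + 2100 + 215 = 3467
ΣP(Q1 2016)·Q(Q2 2016) = 4×140 + 2×366 + 44×42 + 5×43 = 560 + 732 + 1848 + 215 = 3355
Index = 3467 / 3355 × 100 = 103.3383

103.34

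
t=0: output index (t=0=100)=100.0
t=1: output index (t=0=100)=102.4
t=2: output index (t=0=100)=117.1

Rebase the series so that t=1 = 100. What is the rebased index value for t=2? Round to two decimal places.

114.36

Rebased(t=2) = 117.1 / 102.4 × 100 = 114.3555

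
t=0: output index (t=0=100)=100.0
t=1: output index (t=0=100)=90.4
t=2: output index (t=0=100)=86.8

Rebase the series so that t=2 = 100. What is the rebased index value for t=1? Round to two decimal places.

Rebased(t=1) = 90.4 / 86.8 × 100 = 104.1475

104.15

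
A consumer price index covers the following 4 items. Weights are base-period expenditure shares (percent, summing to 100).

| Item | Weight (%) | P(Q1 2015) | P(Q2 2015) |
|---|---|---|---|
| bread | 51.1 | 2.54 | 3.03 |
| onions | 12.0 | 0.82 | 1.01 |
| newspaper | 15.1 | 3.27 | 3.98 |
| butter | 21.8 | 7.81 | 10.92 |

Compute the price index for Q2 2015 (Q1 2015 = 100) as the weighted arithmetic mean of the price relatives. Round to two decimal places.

124.60

bread: 51.1 × (3.03/2.54) = 51.1 × 1.192913 = 60.9579
onions: 12.0 × (1.01/0.82) = 12.0 × 1.231707 = 14.7805
newspaper: 15.1 × (3.98/3.27) = 15.1 × 1.217125 = 18.3786
butter: 21.8 × (10.92/7.81) = 21.8 × 1.398207 = 30.4809
Index = Σ wᵢ·(p₁ᵢ/p₀ᵢ) = 60.9579 + 14.7805 + 18.3786 + 30.4809 = 124.5979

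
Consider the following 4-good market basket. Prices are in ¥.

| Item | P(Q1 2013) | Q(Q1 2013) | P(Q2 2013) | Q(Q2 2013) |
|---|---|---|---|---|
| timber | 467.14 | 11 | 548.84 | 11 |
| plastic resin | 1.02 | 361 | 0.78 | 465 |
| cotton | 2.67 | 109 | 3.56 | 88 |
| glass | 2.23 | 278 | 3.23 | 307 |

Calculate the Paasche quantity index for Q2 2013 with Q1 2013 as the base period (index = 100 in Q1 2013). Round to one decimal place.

101.3

Paasche quantity index uses current-period prices as weights.
ΣP(Q2 2013)·Q(Q2 2013) = 548.84×11 + 0.78×465 + 3.56×88 + 3.23×307 = 6037.24 + 362.7 + 313.28 + 991.61 = 7704.83
ΣP(Q2 2013)·Q(Q1 2013) = 548.84×11 + 0.78×361 + 3.56×109 + 3.23×278 = 6037.24 + 281.58 + 388.04 + 897.94 = 7604.8
Index = 7704.83 / 7604.8 × 100 = 101.3154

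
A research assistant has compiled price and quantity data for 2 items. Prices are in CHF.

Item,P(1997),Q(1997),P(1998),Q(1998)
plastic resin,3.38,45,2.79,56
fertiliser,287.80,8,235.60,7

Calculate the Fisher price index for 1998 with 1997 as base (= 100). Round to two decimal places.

81.91

Laspeyres component (base-period weights):
ΣP(1998)Q(1997) = 2.79×45 + 235.60×8 = 125.55 + 1884.8 = 2010.35
ΣP(1997)Q(1997) = 3.38×45 + 287.80×8 = 152.1 + 2302.4 = 2454.5
L = 2010.35 / 2454.5 × 100 = 81.9047
Paasche component (current-period weights):
ΣP(1998)Q(1998) = 2.79×56 + 235.60×7 = 156.24 + 1649.2 = 1805.44
ΣP(1997)Q(1998) = 3.38×56 + 287.80×7 = 189.28 + 2014.6 = 2203.88
P = 1805.44 / 2203.88 × 100 = 81.9210
Fisher = √(L × P) = √(81.9047 × 81.9210) = 81.9128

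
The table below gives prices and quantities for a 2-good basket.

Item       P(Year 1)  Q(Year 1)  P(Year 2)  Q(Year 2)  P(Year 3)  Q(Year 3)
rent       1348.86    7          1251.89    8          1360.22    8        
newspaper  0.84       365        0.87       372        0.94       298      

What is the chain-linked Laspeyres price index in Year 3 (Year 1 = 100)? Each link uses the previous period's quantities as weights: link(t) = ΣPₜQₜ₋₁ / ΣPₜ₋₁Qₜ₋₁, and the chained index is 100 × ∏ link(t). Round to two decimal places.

Link Year 1→Year 2:
ΣP(Year 2)Q(Year 1) = 1251.89×7 + 0.87×365 = 8763.23 + 317.55 = 9080.78
ΣP(Year 1)Q(Year 1) = 1348.86×7 + 0.84×365 = 9442.02 + 306.6 = 9748.62
link = 9080.78/9748.62 = 0.931494
Link Year 2→Year 3:
ΣP(Year 3)Q(Year 2) = 1360.22×8 + 0.94×372 = 10881.76 + 349.68 = 11231.44
ΣP(Year 2)Q(Year 2) = 1251.89×8 + 0.87×372 = 10015.12 + 323.64 = 10338.76
link = 11231.44/10338.76 = 1.086343
Chained index = 100 × 0.931494 × 1.086343 = 101.1922

101.19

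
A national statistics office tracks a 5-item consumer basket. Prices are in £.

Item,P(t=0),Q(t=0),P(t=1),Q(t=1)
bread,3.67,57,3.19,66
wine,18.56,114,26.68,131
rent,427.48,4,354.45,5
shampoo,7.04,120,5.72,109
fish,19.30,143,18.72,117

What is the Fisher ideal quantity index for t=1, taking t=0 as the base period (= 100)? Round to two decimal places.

Laspeyres component (base-period weights):
ΣP(t=0)Q(t=1) = 3.67×66 + 18.56×131 + 427.48×5 + 7.04×109 + 19.30×117 = 242.22 + 2431.36 + 2137.4 + 767.36 + 2258.1 = 7836.44
ΣP(t=0)Q(t=0) = 3.67×57 + 18.56×114 + 427.48×4 + 7.04×120 + 19.30×143 = 209.19 + 2115.84 + 1709.92 + 844.8 + 2759.9 = 7639.65
L = 7836.44 / 7639.65 × 100 = 102.5759
Paasche component (current-period weights):
ΣP(t=1)Q(t=1) = 3.19×66 + 26.68×131 + 354.45×5 + 5.72×109 + 18.72×117 = 210.54 + 3495.08 + 1772.25 + 623.48 + 2190.24 = 8291.59
ΣP(t=1)Q(t=0) = 3.19×57 + 26.68×114 + 354.45×4 + 5.72×120 + 18.72×143 = 181.83 + 3041.52 + 1417.8 + 686.4 + 2676.96 = 8004.51
P = 8291.59 / 8004.51 × 100 = 103.5865
Fisher = √(L × P) = √(102.5759 × 103.5865) = 103.0800

103.08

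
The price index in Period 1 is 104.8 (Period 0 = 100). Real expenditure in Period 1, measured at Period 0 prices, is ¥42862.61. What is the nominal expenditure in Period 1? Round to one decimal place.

44920.0

Nominal = Real × (Index/100) = 42862.61 × (104.8/100)
        = 42862.61 × 1.048 = 44920.0153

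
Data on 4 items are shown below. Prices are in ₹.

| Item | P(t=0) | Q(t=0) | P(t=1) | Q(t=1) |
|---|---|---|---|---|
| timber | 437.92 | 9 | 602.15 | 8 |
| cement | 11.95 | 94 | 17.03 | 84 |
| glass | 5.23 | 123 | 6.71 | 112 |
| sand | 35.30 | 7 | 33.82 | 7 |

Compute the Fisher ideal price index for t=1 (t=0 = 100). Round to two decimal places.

135.61

Laspeyres component (base-period weights):
ΣP(t=1)Q(t=0) = 602.15×9 + 17.03×94 + 6.71×123 + 33.82×7 = 5419.35 + 1600.82 + 825.33 + 236.74 = 8082.24
ΣP(t=0)Q(t=0) = 437.92×9 + 11.95×94 + 5.23×123 + 35.30×7 = 3941.28 + 1123.3 + 643.29 + 247.1 = 5954.97
L = 8082.24 / 5954.97 × 100 = 135.7226
Paasche component (current-period weights):
ΣP(t=1)Q(t=1) = 602.15×8 + 17.03×84 + 6.71×112 + 33.82×7 = 4817.2 + 1430.52 + 751.52 + 236.74 = 7235.98
ΣP(t=0)Q(t=1) = 437.92×8 + 11.95×84 + 5.23×112 + 35.30×7 = 3503.36 + 1003.8 + 585.76 + 247.1 = 5340.02
P = 7235.98 / 5340.02 × 100 = 135.5047
Fisher = √(L × P) = √(135.7226 × 135.5047) = 135.6136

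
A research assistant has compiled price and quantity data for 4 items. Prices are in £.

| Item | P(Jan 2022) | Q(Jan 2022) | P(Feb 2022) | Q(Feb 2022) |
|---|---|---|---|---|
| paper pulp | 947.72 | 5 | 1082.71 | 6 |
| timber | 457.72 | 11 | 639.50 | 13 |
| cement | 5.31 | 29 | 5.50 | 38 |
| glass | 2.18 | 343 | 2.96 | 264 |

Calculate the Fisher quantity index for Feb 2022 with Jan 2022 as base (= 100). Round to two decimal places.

116.14

Laspeyres component (base-period weights):
ΣP(Jan 2022)Q(Feb 2022) = 947.72×6 + 457.72×13 + 5.31×38 + 2.18×264 = 5686.32 + 5950.36 + 201.78 + 575.52 = 12413.98
ΣP(Jan 2022)Q(Jan 2022) = 947.72×5 + 457.72×11 + 5.31×29 + 2.18×343 = 4738.6 + 5034.92 + 153.99 + 747.74 = 10675.25
L = 12413.98 / 10675.25 × 100 = 116.2875
Paasche component (current-period weights):
ΣP(Feb 2022)Q(Feb 2022) = 1082.71×6 + 639.50×13 + 5.50×38 + 2.96×264 = 6496.26 + 8313.5 + 209 + 781.44 = 15800.2
ΣP(Feb 2022)Q(Jan 2022) = 1082.71×5 + 639.50×11 + 5.50×29 + 2.96×343 = 5413.55 + 7034.5 + 159.5 + 1015.28 = 13622.83
P = 15800.2 / 13622.83 × 100 = 115.9832
Fisher = √(L × P) = √(116.2875 × 115.9832) = 116.1353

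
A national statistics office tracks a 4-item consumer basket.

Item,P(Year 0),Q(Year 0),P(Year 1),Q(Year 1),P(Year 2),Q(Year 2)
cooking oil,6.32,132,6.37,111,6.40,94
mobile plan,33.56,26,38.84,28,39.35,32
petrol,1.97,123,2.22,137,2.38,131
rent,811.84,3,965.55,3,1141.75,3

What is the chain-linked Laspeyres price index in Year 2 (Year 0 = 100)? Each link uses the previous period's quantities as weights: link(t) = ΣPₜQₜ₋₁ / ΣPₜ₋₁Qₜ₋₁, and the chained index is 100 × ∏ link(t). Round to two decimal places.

Link Year 0→Year 1:
ΣP(Year 1)Q(Year 0) = 6.37×132 + 38.84×26 + 2.22×123 + 965.55×3 = 840.84 + 1009.84 + 273.06 + 2896.65 = 5020.39
ΣP(Year 0)Q(Year 0) = 6.32×132 + 33.56×26 + 1.97×123 + 811.84×3 = 834.24 + 872.56 + 242.31 + 2435.52 = 4384.63
link = 5020.39/4384.63 = 1.144997
Link Year 1→Year 2:
ΣP(Year 2)Q(Year 1) = 6.40×111 + 39.35×28 + 2.38×137 + 1141.75×3 = 710.4 + 1101.8 + 326.06 + 3425.25 = 5563.51
ΣP(Year 1)Q(Year 1) = 6.37×111 + 38.84×28 + 2.22×137 + 965.55×3 = 707.07 + 1087.52 + 304.14 + 2896.65 = 4995.38
link = 5563.51/4995.38 = 1.113731
Chained index = 100 × 1.144997 × 1.113731 = 127.5219

127.52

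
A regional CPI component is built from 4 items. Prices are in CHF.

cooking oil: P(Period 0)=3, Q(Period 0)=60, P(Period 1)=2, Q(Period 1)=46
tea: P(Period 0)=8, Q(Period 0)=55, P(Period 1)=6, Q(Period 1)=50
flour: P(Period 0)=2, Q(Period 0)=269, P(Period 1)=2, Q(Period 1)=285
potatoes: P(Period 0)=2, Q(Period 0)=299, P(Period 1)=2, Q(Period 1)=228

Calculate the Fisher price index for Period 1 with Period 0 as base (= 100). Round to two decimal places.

90.49

Laspeyres component (base-period weights):
ΣP(Period 1)Q(Period 0) = 2×60 + 6×55 + 2×269 + 2×299 = 120 + 330 + 538 + 598 = 1586
ΣP(Period 0)Q(Period 0) = 3×60 + 8×55 + 2×269 + 2×299 = 180 + 440 + 538 + 598 = 1756
L = 1586 / 1756 × 100 = 90.3189
Paasche component (current-period weights):
ΣP(Period 1)Q(Period 1) = 2×46 + 6×50 + 2×285 + 2×228 = 92 + 300 + 570 + 456 = 1418
ΣP(Period 0)Q(Period 1) = 3×46 + 8×50 + 2×285 + 2×228 = 138 + 400 + 570 + 456 = 1564
P = 1418 / 1564 × 100 = 90.6650
Fisher = √(L × P) = √(90.3189 × 90.6650) = 90.4918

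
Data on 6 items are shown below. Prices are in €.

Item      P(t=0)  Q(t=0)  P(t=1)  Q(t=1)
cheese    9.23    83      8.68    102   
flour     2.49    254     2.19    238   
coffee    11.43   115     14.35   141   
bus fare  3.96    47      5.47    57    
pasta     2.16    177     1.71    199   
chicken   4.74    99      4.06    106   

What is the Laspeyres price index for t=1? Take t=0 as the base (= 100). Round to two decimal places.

Laspeyres price index uses base-period quantities as weights.
ΣP(t=1)·Q(t=0) = 8.68×83 + 2.19×254 + 14.35×115 + 5.47×47 + 1.71×177 + 4.06×99 = 720.44 + 556.26 + 1650.25 + 257.09 + 302.67 + 401.94 = 3888.65
ΣP(t=0)·Q(t=0) = 9.23×83 + 2.49×254 + 11.43×115 + 3.96×47 + 2.16×177 + 4.74×99 = 766.09 + 632.46 + 1314.45 + 186.12 + 382.32 + 469.26 = 3750.7
Index = 3888.65 / 3750.7 × 100 = 103.6780

103.68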